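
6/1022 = 3/511 =0.01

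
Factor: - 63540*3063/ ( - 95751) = 21624780/10639 = 2^2 * 3^1 * 5^1*353^1*1021^1* 10639^( - 1)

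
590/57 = 590/57 = 10.35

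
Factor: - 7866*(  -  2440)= 2^4*3^2*5^1*19^1*23^1*61^1 = 19193040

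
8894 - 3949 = 4945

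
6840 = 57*120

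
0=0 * 1317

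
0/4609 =0=0.00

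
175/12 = 175/12 = 14.58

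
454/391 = 1+63/391 = 1.16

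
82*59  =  4838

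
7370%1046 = 48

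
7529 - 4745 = 2784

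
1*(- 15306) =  - 15306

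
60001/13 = 4615 + 6/13 = 4615.46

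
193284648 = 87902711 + 105381937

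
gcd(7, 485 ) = 1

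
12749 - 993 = 11756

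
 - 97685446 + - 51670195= - 149355641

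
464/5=464/5= 92.80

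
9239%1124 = 247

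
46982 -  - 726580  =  773562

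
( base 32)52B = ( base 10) 5195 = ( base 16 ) 144B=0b1010001001011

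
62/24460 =31/12230= 0.00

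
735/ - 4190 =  - 147/838 = - 0.18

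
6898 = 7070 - 172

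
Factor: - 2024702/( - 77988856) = 1012351/38994428 = 2^( - 2) * 11^( - 2) * 83^1 * 12197^1 * 80567^ ( - 1 )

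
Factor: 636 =2^2*3^1*53^1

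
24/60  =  2/5 = 0.40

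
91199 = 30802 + 60397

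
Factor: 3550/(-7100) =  - 1/2 = -2^ ( - 1)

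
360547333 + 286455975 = 647003308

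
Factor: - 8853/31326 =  - 13/46 = -2^(  -  1)*13^1*23^( - 1 ) 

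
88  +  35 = 123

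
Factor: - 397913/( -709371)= 3^(  -  3)* 13^(-1)*43^( - 1 )*47^(  -  1 )*67^1*5939^1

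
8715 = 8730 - 15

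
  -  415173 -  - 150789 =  - 264384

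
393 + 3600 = 3993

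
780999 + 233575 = 1014574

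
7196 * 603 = 4339188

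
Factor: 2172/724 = 3^1 =3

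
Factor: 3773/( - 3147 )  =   - 3^( - 1)*7^3*11^1*1049^(-1)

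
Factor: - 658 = - 2^1  *  7^1*47^1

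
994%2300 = 994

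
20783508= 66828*311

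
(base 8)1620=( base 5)12122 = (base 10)912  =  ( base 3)1020210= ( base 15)40c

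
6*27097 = 162582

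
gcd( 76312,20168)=8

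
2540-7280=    - 4740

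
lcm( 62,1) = 62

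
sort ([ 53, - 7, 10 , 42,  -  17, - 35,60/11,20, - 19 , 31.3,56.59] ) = [ - 35,- 19, - 17, - 7, 60/11,10,20,31.3,42, 53,56.59] 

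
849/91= 849/91 = 9.33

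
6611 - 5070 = 1541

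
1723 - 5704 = - 3981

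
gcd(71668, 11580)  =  4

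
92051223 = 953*96591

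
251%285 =251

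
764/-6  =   - 382/3 = - 127.33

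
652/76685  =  652/76685  =  0.01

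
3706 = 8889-5183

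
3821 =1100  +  2721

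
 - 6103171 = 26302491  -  32405662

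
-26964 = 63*( - 428)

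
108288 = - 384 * ( - 282)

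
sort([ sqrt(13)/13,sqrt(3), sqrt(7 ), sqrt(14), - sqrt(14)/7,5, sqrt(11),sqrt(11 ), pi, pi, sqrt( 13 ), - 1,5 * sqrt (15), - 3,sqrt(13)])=[-3, - 1,-sqrt(14)/7,sqrt(13 ) /13,  sqrt( 3),sqrt(7), pi,  pi,sqrt( 11),sqrt( 11), sqrt( 13 ), sqrt (13),sqrt(14),5 , 5*sqrt(15) ] 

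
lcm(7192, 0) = 0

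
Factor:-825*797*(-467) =307064175  =  3^1*5^2 * 11^1*467^1*797^1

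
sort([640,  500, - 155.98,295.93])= [ - 155.98, 295.93, 500,  640 ] 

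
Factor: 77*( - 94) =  - 7238 =- 2^1*7^1* 11^1* 47^1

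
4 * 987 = 3948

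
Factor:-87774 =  -2^1*3^1 * 14629^1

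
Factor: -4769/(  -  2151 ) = 3^( -2)*19^1*239^(- 1)*251^1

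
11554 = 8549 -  - 3005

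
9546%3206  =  3134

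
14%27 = 14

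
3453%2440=1013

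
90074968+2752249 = 92827217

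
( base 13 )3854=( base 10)8012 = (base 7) 32234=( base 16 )1f4c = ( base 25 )ckc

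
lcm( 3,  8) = 24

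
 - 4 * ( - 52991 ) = 211964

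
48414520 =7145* 6776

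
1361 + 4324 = 5685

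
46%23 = 0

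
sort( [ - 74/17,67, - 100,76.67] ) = [ - 100,-74/17,67,  76.67]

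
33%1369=33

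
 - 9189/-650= 9189/650=14.14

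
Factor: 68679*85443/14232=2^(-3)*3^2*13^1*19^1*587^1  *593^(-1)*1499^1 = 1956046599/4744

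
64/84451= 64/84451= 0.00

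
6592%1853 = 1033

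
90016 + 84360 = 174376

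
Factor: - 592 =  - 2^4*37^1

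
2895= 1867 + 1028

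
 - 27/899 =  - 27/899 = - 0.03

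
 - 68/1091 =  - 1 + 1023/1091 = - 0.06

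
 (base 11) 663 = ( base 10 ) 795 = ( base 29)rc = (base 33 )o3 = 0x31B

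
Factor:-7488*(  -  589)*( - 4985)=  - 2^6*3^2*5^1*13^1*19^1*31^1*997^1 = - 21986003520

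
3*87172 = 261516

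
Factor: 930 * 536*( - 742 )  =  -2^5*3^1*5^1*7^1*31^1*53^1*67^1 = -369872160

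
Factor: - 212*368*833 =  - 2^6*7^2* 17^1*23^1*53^1= - 64987328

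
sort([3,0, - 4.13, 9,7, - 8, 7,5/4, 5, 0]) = [  -  8,- 4.13, 0, 0 , 5/4, 3,5,7, 7, 9 ] 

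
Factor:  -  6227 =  - 13^1*479^1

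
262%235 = 27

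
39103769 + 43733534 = 82837303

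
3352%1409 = 534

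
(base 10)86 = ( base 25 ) 3b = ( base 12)72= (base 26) 38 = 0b1010110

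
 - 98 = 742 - 840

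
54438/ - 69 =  - 18146/23 = - 788.96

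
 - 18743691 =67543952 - 86287643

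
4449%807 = 414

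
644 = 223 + 421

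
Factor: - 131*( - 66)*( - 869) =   -  7513374 = - 2^1*3^1*11^2 * 79^1*131^1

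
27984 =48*583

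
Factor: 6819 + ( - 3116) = 7^1 * 23^2 = 3703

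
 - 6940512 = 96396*( - 72 )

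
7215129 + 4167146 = 11382275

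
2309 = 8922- 6613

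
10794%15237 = 10794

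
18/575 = 18/575 = 0.03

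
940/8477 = 940/8477 = 0.11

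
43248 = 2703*16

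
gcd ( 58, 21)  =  1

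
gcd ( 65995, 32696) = 67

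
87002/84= 1035+31/42 = 1035.74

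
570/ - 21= - 190/7 =- 27.14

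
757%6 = 1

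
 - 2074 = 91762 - 93836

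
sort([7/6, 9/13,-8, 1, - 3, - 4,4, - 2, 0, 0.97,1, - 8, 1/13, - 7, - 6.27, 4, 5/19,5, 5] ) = [-8, - 8,- 7,  -  6.27, - 4, - 3, - 2, 0,1/13, 5/19, 9/13,0.97 , 1, 1, 7/6, 4, 4 , 5,5]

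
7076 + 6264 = 13340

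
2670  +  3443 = 6113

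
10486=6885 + 3601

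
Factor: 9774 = 2^1  *  3^3 * 181^1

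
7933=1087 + 6846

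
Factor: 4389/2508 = 2^( - 2) * 7^1 = 7/4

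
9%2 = 1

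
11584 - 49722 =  - 38138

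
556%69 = 4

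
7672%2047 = 1531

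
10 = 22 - 12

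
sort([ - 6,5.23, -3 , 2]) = [ - 6,  -  3,  2,  5.23] 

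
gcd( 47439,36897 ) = 5271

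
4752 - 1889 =2863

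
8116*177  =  1436532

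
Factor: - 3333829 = -1087^1*3067^1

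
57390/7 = 8198 + 4/7 = 8198.57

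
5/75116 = 5/75116 = 0.00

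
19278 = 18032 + 1246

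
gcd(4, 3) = 1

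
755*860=649300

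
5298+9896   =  15194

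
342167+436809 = 778976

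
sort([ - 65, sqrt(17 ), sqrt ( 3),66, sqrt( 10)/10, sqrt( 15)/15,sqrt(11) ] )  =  [ - 65, sqrt( 15) /15, sqrt( 10)/10, sqrt( 3), sqrt( 11), sqrt(17), 66 ]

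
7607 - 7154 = 453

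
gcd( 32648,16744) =56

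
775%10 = 5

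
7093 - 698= 6395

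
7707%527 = 329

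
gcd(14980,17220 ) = 140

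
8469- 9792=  - 1323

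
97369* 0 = 0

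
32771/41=799+12/41 =799.29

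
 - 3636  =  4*( - 909) 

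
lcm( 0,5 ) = 0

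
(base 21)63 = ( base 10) 129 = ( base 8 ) 201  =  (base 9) 153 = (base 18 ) 73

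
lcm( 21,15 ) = 105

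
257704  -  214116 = 43588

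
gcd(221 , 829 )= 1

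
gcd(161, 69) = 23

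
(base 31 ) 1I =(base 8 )61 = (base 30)1J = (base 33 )1g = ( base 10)49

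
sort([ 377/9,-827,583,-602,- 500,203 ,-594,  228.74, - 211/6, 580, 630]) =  [- 827, - 602,-594, - 500, - 211/6,377/9, 203 , 228.74,580,583  ,  630 ]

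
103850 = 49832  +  54018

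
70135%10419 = 7621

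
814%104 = 86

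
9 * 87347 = 786123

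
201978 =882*229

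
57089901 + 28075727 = 85165628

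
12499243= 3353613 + 9145630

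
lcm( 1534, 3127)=81302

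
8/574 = 4/287 = 0.01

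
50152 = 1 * 50152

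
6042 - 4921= 1121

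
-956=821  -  1777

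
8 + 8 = 16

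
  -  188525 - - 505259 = 316734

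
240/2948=60/737 = 0.08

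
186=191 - 5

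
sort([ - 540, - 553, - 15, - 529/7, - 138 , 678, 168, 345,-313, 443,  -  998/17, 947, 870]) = [  -  553, - 540,-313 ,  -  138, - 529/7, -998/17, - 15,168, 345, 443, 678, 870, 947]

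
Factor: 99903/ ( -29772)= - 33301/9924  =  - 2^(-2)  *  3^(- 1) *827^ ( - 1 )  *33301^1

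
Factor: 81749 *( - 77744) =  - 6355494256 = - 2^4 * 43^1*113^1 *81749^1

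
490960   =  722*680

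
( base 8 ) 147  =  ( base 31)3A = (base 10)103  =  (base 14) 75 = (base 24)47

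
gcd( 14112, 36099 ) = 63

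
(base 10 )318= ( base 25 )CI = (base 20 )FI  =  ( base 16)13e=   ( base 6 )1250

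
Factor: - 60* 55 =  - 3300 = -  2^2*3^1*5^2*11^1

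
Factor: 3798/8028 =211/446 = 2^( - 1 )*211^1*223^( - 1) 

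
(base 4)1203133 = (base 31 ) 6jc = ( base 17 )1509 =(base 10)6367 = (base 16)18df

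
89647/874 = 102  +  499/874 = 102.57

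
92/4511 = 92/4511  =  0.02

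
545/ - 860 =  - 1+63/172  =  - 0.63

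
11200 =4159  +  7041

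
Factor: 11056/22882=5528/11441 = 2^3* 17^( - 1)*673^(-1 )*691^1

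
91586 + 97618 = 189204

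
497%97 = 12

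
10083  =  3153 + 6930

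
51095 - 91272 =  - 40177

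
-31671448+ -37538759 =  - 69210207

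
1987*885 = 1758495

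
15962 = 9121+6841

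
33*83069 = 2741277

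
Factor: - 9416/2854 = - 2^2*11^1*107^1*1427^( -1) =-  4708/1427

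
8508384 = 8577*992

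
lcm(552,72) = 1656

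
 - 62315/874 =-62315/874 = - 71.30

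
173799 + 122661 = 296460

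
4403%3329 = 1074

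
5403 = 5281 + 122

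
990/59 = 990/59= 16.78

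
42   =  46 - 4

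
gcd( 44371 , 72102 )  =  1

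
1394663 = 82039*17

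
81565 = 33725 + 47840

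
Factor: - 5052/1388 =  - 3^1*347^( - 1)*421^1 = - 1263/347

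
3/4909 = 3/4909=0.00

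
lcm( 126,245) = 4410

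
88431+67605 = 156036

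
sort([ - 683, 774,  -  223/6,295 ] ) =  [-683, - 223/6,295,774] 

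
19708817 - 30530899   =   - 10822082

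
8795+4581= 13376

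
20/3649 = 20/3649=0.01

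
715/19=37 +12/19 = 37.63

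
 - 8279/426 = - 20+ 241/426=-19.43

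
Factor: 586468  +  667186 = 2^1 *89^1*7043^1 = 1253654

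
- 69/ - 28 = 69/28 = 2.46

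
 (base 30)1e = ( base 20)24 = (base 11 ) 40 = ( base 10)44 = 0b101100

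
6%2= 0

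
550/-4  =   - 138+1/2 = - 137.50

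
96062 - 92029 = 4033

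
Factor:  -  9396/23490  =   - 2^1*5^( - 1) = - 2/5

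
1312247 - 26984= 1285263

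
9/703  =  9/703=0.01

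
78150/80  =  7815/8 =976.88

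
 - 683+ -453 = - 1136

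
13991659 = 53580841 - 39589182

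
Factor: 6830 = 2^1*5^1*683^1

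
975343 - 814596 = 160747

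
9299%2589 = 1532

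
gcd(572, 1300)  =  52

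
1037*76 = 78812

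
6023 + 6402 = 12425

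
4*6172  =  24688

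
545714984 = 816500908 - 270785924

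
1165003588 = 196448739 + 968554849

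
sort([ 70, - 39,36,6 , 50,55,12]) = [ - 39, 6,12,36,  50,55 , 70] 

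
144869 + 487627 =632496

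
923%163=108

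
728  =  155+573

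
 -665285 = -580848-84437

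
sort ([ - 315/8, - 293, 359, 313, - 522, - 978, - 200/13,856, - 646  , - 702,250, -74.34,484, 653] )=[ - 978, - 702, - 646, - 522,- 293,  -  74.34,  -  315/8 ,  -  200/13,250, 313,359, 484,653, 856] 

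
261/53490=87/17830 = 0.00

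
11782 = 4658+7124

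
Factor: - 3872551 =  - 31^1*53^1 *2357^1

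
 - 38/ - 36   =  1 + 1/18 = 1.06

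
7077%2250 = 327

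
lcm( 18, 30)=90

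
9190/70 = 919/7 = 131.29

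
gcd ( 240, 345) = 15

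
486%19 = 11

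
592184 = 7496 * 79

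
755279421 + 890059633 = 1645339054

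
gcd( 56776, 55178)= 94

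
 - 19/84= -19/84 = - 0.23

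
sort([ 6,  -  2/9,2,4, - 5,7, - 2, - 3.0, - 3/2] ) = [ - 5, - 3.0, - 2, - 3/2,- 2/9,2,  4,6,7]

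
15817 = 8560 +7257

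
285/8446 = 285/8446 = 0.03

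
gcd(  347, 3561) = 1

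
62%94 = 62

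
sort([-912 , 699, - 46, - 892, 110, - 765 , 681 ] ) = [ - 912 , - 892, - 765,  -  46, 110,  681, 699 ] 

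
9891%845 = 596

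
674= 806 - 132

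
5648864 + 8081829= 13730693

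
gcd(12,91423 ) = 1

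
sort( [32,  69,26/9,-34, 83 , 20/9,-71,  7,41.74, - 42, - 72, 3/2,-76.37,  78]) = [ - 76.37,-72, - 71, - 42, - 34,  3/2,20/9,26/9,7, 32,  41.74,69,78,83]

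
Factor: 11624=2^3*1453^1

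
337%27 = 13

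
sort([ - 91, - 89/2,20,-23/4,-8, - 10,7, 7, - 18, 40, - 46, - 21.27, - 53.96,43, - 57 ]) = [ - 91, - 57, - 53.96, - 46, - 89/2, - 21.27, - 18,-10, - 8, - 23/4,7,  7, 20,40,43] 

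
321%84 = 69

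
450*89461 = 40257450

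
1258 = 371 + 887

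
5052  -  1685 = 3367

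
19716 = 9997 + 9719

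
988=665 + 323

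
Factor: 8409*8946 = 2^1*3^3*7^1*71^1*2803^1   =  75226914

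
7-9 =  - 2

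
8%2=0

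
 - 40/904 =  - 5/113 =- 0.04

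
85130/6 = 42565/3 = 14188.33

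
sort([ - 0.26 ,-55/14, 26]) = [ - 55/14,-0.26, 26]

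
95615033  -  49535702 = 46079331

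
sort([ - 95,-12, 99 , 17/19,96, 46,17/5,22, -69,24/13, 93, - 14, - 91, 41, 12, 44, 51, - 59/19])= [-95, -91, - 69, - 14, - 12,-59/19,17/19,24/13, 17/5,12, 22,41, 44, 46,51,93,  96, 99]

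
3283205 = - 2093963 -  -5377168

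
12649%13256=12649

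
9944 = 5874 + 4070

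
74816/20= 3740 + 4/5=3740.80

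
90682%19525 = 12582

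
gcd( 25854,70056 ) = 834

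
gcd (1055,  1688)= 211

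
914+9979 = 10893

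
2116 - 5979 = - 3863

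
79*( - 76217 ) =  - 6021143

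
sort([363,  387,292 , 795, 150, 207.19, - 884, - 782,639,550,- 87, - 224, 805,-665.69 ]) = [ - 884, - 782, - 665.69,  -  224 , - 87, 150 , 207.19, 292  ,  363,387,550,  639, 795, 805 ] 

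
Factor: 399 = 3^1*7^1*19^1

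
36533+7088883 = 7125416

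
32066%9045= 4931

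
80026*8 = 640208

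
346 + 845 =1191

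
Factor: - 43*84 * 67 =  - 2^2*3^1*7^1*43^1*67^1 = - 242004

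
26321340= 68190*386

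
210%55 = 45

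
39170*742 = 29064140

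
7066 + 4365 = 11431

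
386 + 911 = 1297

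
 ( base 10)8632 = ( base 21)jc1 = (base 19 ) 14h6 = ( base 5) 234012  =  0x21B8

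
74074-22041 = 52033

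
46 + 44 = 90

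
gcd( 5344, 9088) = 32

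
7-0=7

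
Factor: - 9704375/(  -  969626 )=2^(-1)*5^4 * 7^ ( - 1)*15527^1*69259^( - 1)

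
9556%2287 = 408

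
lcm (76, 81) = 6156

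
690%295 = 100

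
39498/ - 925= -39498/925 = - 42.70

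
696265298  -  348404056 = 347861242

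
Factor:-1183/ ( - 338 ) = 2^( - 1)*7^1 = 7/2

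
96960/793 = 96960/793 = 122.27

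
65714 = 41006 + 24708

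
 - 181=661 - 842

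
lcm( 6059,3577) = 296891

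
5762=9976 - 4214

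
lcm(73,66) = 4818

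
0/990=0 = 0.00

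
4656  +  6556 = 11212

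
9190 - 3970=5220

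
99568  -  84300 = 15268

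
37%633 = 37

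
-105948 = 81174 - 187122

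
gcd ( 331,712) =1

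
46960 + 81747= 128707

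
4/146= 2/73= 0.03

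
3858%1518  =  822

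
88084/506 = 174 + 20/253= 174.08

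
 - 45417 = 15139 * ( - 3)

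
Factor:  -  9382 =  - 2^1 * 4691^1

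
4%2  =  0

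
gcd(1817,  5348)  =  1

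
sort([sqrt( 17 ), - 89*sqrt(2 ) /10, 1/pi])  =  [  -  89*sqrt( 2) /10,1/pi,sqrt( 17 ) ]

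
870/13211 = 870/13211 =0.07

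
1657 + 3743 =5400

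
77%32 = 13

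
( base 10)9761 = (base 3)111101112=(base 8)23041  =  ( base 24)GMH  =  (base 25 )ffb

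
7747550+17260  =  7764810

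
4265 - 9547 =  - 5282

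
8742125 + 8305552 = 17047677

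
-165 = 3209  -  3374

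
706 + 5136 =5842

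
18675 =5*3735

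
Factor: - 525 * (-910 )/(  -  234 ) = -6125/3 = - 3^(  -  1 )*5^3*7^2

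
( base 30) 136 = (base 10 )996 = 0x3E4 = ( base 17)37A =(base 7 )2622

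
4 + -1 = 3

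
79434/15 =26478/5  =  5295.60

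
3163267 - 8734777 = - 5571510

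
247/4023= 247/4023 = 0.06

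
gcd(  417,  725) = 1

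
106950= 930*115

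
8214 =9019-805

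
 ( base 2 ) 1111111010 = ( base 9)1351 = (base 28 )18a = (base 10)1018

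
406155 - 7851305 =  - 7445150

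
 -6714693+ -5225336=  - 11940029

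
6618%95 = 63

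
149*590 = 87910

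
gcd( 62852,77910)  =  2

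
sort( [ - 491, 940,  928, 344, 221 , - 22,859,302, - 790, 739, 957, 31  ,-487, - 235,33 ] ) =[  -  790, - 491,-487, - 235, - 22, 31, 33, 221, 302,  344,739, 859,  928,  940, 957]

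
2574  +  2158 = 4732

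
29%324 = 29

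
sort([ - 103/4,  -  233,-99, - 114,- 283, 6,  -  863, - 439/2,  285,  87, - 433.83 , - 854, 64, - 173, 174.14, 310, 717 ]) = [ - 863, - 854,- 433.83, - 283, - 233 , - 439/2, - 173, - 114, - 99,  -  103/4, 6,  64, 87 , 174.14, 285,310, 717]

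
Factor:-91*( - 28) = 2^2*7^2*13^1 =2548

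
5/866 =5/866 = 0.01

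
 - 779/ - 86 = 9 + 5/86 =9.06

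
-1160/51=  - 23 + 13/51= -22.75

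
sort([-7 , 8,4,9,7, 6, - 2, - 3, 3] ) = [ - 7 , - 3, - 2,3,4,  6, 7, 8, 9 ] 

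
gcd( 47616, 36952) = 248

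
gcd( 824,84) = 4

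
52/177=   52/177 = 0.29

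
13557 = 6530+7027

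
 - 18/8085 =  - 6/2695  =  - 0.00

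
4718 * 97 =457646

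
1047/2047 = 1047/2047= 0.51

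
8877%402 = 33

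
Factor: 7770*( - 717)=- 2^1*3^2*5^1 * 7^1*37^1*239^1 = -5571090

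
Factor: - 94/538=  - 47/269= -47^1*269^( - 1)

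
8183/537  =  8183/537 = 15.24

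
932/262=3 + 73/131 = 3.56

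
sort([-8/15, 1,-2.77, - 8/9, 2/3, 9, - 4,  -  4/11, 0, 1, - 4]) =[-4, - 4, - 2.77,-8/9, - 8/15,-4/11 , 0, 2/3, 1, 1,9]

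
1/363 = 1/363  =  0.00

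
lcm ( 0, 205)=0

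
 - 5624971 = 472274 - 6097245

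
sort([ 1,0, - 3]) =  [ - 3,0,1 ] 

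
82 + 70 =152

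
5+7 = 12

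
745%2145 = 745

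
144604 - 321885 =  - 177281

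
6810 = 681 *10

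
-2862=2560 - 5422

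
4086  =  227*18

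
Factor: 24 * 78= 2^4*3^2 * 13^1 = 1872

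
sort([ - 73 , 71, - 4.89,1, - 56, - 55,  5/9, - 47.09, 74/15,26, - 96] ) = [-96, - 73, - 56, - 55,-47.09, - 4.89,5/9 , 1 , 74/15 , 26, 71] 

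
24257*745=18071465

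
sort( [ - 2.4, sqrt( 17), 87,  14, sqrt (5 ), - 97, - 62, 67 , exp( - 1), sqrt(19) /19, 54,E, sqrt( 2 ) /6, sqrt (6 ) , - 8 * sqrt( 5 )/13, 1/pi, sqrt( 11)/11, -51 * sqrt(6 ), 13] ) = [ - 51*sqrt(6), - 97, - 62, - 2.4, - 8*sqrt(5)/13, sqrt ( 19)/19,  sqrt( 2 ) /6, sqrt( 11 ) /11, 1/pi, exp( - 1), sqrt(5), sqrt (6),  E,  sqrt(17),13,14, 54,  67, 87]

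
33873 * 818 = 27708114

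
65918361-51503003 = 14415358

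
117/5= 23+2/5=23.40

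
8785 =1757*5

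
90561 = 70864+19697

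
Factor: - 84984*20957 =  - 1781009688 = - 2^3*  3^1*19^1*1103^1*3541^1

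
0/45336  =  0 = 0.00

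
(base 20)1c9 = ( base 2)1010001001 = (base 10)649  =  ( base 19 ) 1F3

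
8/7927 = 8/7927 = 0.00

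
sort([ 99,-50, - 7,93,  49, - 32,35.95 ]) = [ -50, - 32,  -  7,35.95,  49,93,99] 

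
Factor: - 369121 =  - 17^1*21713^1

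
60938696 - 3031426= 57907270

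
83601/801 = 9289/89 = 104.37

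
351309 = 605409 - 254100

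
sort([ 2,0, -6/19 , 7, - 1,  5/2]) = [ - 1, - 6/19, 0,2, 5/2,  7 ]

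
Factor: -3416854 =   -  2^1*7^1*61^1*4001^1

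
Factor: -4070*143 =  -582010 = - 2^1*5^1*11^2*13^1*37^1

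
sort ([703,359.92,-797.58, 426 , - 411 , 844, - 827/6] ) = [ - 797.58, - 411, - 827/6,359.92,426,  703,844 ] 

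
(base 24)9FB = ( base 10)5555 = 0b1010110110011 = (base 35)4IP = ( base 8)12663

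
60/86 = 30/43 =0.70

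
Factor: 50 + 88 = 2^1 * 3^1*23^1 =138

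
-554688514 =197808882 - 752497396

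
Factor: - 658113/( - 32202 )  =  219371/10734 = 2^( - 1) * 3^( - 1)*1789^ ( - 1 )*219371^1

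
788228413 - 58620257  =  729608156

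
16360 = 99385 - 83025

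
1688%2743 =1688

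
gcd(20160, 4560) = 240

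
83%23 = 14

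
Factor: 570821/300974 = 2^ ( - 1)*61^( - 1 )*2467^(-1)*570821^1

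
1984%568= 280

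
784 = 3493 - 2709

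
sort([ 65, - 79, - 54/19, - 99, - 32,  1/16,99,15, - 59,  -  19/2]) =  [ - 99, - 79, - 59,-32, - 19/2, -54/19  ,  1/16,15,65, 99 ]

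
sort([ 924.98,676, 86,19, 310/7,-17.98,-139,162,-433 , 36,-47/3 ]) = [ - 433, - 139,-17.98, - 47/3, 19,36, 310/7,86,162,676,924.98] 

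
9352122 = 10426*897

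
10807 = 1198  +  9609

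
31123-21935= 9188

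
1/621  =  1/621 = 0.00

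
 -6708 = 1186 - 7894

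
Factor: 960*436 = 418560 = 2^8*3^1*5^1*109^1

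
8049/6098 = 8049/6098 = 1.32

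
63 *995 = 62685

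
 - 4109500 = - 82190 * 50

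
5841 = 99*59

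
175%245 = 175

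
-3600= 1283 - 4883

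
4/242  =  2/121 = 0.02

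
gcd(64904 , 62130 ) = 38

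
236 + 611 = 847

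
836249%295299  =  245651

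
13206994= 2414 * 5471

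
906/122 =7 + 26/61 = 7.43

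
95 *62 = 5890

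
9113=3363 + 5750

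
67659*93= 6292287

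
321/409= 321/409 = 0.78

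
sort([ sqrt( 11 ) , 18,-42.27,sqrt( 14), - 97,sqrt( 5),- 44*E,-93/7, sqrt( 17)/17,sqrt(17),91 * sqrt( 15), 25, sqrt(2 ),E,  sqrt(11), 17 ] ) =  [ - 44*E, - 97, - 42.27,-93/7,sqrt( 17)/17, sqrt( 2), sqrt(5),  E, sqrt( 11 ), sqrt( 11),sqrt(14),sqrt( 17),17,18, 25,  91*sqrt( 15)] 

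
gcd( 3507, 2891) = 7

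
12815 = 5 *2563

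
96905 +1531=98436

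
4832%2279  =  274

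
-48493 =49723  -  98216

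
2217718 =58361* 38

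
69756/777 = 89 + 201/259 = 89.78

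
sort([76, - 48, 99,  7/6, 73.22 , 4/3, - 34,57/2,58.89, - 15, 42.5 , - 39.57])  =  [-48, - 39.57 ,  -  34, - 15,7/6,4/3, 57/2,42.5, 58.89, 73.22,76, 99]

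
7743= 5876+1867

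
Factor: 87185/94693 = 5^1*7^1 *47^1*53^1 * 94693^( - 1 ) 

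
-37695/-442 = 37695/442 = 85.28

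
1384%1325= 59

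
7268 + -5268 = 2000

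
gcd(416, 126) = 2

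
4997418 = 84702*59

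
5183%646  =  15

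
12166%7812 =4354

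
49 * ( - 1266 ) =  - 62034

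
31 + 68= 99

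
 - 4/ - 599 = 4/599 = 0.01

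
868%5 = 3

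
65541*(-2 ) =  - 131082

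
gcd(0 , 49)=49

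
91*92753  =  8440523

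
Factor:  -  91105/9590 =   -  2^( - 1)*19^1 = -19/2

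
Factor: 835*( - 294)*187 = -45906630 = - 2^1*3^1*5^1*7^2*11^1*17^1*167^1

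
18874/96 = 196+29/48 = 196.60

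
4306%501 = 298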